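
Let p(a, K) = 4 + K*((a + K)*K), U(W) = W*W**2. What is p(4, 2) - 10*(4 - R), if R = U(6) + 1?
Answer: 2158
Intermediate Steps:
U(W) = W**3
R = 217 (R = 6**3 + 1 = 216 + 1 = 217)
p(a, K) = 4 + K**2*(K + a) (p(a, K) = 4 + K*((K + a)*K) = 4 + K*(K*(K + a)) = 4 + K**2*(K + a))
p(4, 2) - 10*(4 - R) = (4 + 2**3 + 4*2**2) - 10*(4 - 1*217) = (4 + 8 + 4*4) - 10*(4 - 217) = (4 + 8 + 16) - 10*(-213) = 28 + 2130 = 2158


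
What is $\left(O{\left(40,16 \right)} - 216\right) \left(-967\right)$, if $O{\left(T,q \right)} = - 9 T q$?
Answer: $5778792$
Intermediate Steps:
$O{\left(T,q \right)} = - 9 T q$
$\left(O{\left(40,16 \right)} - 216\right) \left(-967\right) = \left(\left(-9\right) 40 \cdot 16 - 216\right) \left(-967\right) = \left(-5760 - 216\right) \left(-967\right) = \left(-5976\right) \left(-967\right) = 5778792$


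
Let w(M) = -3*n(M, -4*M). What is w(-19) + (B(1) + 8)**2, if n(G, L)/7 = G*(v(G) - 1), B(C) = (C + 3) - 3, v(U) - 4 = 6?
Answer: 3672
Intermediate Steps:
v(U) = 10 (v(U) = 4 + 6 = 10)
B(C) = C (B(C) = (3 + C) - 3 = C)
n(G, L) = 63*G (n(G, L) = 7*(G*(10 - 1)) = 7*(G*9) = 7*(9*G) = 63*G)
w(M) = -189*M
w(-19) + (B(1) + 8)**2 = -189*(-19) + (1 + 8)**2 = 3591 + 9**2 = 3591 + 81 = 3672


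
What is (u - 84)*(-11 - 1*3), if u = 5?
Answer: 1106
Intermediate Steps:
(u - 84)*(-11 - 1*3) = (5 - 84)*(-11 - 1*3) = -79*(-11 - 3) = -79*(-14) = 1106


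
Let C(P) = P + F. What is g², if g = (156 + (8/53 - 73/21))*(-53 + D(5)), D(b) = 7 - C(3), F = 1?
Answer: 72187963322500/1238769 ≈ 5.8274e+7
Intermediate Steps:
C(P) = 1 + P (C(P) = P + 1 = 1 + P)
D(b) = 3 (D(b) = 7 - (1 + 3) = 7 - 1*4 = 7 - 4 = 3)
g = -8496350/1113 (g = (156 + (8/53 - 73/21))*(-53 + 3) = (156 + (8*(1/53) - 73*1/21))*(-50) = (156 + (8/53 - 73/21))*(-50) = (156 - 3701/1113)*(-50) = (169927/1113)*(-50) = -8496350/1113 ≈ -7633.7)
g² = (-8496350/1113)² = 72187963322500/1238769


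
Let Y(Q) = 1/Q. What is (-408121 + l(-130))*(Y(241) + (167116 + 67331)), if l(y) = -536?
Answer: -23089826659296/241 ≈ -9.5808e+10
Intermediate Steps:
(-408121 + l(-130))*(Y(241) + (167116 + 67331)) = (-408121 - 536)*(1/241 + (167116 + 67331)) = -408657*(1/241 + 234447) = -408657*56501728/241 = -23089826659296/241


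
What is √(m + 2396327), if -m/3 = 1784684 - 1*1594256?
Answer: 11*√15083 ≈ 1350.9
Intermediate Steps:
m = -571284 (m = -3*(1784684 - 1*1594256) = -3*(1784684 - 1594256) = -3*190428 = -571284)
√(m + 2396327) = √(-571284 + 2396327) = √1825043 = 11*√15083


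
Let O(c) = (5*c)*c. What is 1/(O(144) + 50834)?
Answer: 1/154514 ≈ 6.4719e-6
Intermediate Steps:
O(c) = 5*c²
1/(O(144) + 50834) = 1/(5*144² + 50834) = 1/(5*20736 + 50834) = 1/(103680 + 50834) = 1/154514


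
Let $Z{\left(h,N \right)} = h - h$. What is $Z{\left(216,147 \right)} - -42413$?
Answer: $42413$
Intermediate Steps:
$Z{\left(h,N \right)} = 0$
$Z{\left(216,147 \right)} - -42413 = 0 - -42413 = 0 + 42413 = 42413$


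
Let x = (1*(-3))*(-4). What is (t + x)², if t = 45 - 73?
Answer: 256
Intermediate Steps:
x = 12 (x = -3*(-4) = 12)
t = -28
(t + x)² = (-28 + 12)² = (-16)² = 256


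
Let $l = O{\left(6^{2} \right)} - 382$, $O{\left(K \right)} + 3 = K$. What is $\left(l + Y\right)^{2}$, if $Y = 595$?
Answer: $60516$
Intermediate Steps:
$O{\left(K \right)} = -3 + K$
$l = -349$ ($l = \left(-3 + 6^{2}\right) - 382 = \left(-3 + 36\right) - 382 = 33 - 382 = -349$)
$\left(l + Y\right)^{2} = \left(-349 + 595\right)^{2} = 246^{2} = 60516$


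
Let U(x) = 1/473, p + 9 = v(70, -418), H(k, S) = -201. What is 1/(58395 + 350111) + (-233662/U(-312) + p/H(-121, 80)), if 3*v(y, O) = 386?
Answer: -27224817963717919/246329118 ≈ -1.1052e+8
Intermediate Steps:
v(y, O) = 386/3 (v(y, O) = (1/3)*386 = 386/3)
p = 359/3 (p = -9 + 386/3 = 359/3 ≈ 119.67)
U(x) = 1/473
1/(58395 + 350111) + (-233662/U(-312) + p/H(-121, 80)) = 1/(58395 + 350111) + (-233662/1/473 + (359/3)/(-201)) = 1/408506 + (-233662*473 + (359/3)*(-1/201)) = 1/408506 + (-110522126 - 359/603) = 1/408506 - 66644842337/603 = -27224817963717919/246329118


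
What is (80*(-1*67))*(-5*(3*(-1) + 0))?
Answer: -80400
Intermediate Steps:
(80*(-1*67))*(-5*(3*(-1) + 0)) = (80*(-67))*(-5*(-3 + 0)) = -(-26800)*(-3) = -5360*15 = -80400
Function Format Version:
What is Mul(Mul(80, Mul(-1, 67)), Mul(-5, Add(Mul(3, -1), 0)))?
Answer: -80400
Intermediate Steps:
Mul(Mul(80, Mul(-1, 67)), Mul(-5, Add(Mul(3, -1), 0))) = Mul(Mul(80, -67), Mul(-5, Add(-3, 0))) = Mul(-5360, Mul(-5, -3)) = Mul(-5360, 15) = -80400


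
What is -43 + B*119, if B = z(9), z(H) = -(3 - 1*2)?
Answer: -162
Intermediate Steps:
z(H) = -1 (z(H) = -(3 - 2) = -1*1 = -1)
B = -1
-43 + B*119 = -43 - 1*119 = -43 - 119 = -162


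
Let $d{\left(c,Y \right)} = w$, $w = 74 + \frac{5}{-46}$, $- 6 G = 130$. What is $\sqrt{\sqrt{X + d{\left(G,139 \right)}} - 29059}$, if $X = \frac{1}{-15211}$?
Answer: $\frac{\sqrt{-14226951827343724 + 699706 \sqrt{36176299669958}}}{699706} \approx 170.44 i$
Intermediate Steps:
$G = - \frac{65}{3}$ ($G = \left(- \frac{1}{6}\right) 130 = - \frac{65}{3} \approx -21.667$)
$X = - \frac{1}{15211} \approx -6.5742 \cdot 10^{-5}$
$w = \frac{3399}{46}$ ($w = 74 + 5 \left(- \frac{1}{46}\right) = 74 - \frac{5}{46} = \frac{3399}{46} \approx 73.891$)
$d{\left(c,Y \right)} = \frac{3399}{46}$
$\sqrt{\sqrt{X + d{\left(G,139 \right)}} - 29059} = \sqrt{\sqrt{- \frac{1}{15211} + \frac{3399}{46}} - 29059} = \sqrt{\sqrt{\frac{51702143}{699706}} - 29059} = \sqrt{\frac{\sqrt{36176299669958}}{699706} - 29059} = \sqrt{-29059 + \frac{\sqrt{36176299669958}}{699706}}$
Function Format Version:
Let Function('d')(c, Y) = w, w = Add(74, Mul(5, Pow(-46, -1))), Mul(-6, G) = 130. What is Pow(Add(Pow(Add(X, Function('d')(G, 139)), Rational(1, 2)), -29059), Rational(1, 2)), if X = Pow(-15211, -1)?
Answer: Mul(Rational(1, 699706), Pow(Add(-14226951827343724, Mul(699706, Pow(36176299669958, Rational(1, 2)))), Rational(1, 2))) ≈ Mul(170.44, I)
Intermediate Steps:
G = Rational(-65, 3) (G = Mul(Rational(-1, 6), 130) = Rational(-65, 3) ≈ -21.667)
X = Rational(-1, 15211) ≈ -6.5742e-5
w = Rational(3399, 46) (w = Add(74, Mul(5, Rational(-1, 46))) = Add(74, Rational(-5, 46)) = Rational(3399, 46) ≈ 73.891)
Function('d')(c, Y) = Rational(3399, 46)
Pow(Add(Pow(Add(X, Function('d')(G, 139)), Rational(1, 2)), -29059), Rational(1, 2)) = Pow(Add(Pow(Add(Rational(-1, 15211), Rational(3399, 46)), Rational(1, 2)), -29059), Rational(1, 2)) = Pow(Add(Pow(Rational(51702143, 699706), Rational(1, 2)), -29059), Rational(1, 2)) = Pow(Add(Mul(Rational(1, 699706), Pow(36176299669958, Rational(1, 2))), -29059), Rational(1, 2)) = Pow(Add(-29059, Mul(Rational(1, 699706), Pow(36176299669958, Rational(1, 2)))), Rational(1, 2))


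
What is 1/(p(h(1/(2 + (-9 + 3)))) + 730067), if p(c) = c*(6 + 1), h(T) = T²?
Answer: 16/11681079 ≈ 1.3697e-6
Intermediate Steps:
p(c) = 7*c (p(c) = c*7 = 7*c)
1/(p(h(1/(2 + (-9 + 3)))) + 730067) = 1/(7*(1/(2 + (-9 + 3)))² + 730067) = 1/(7*(1/(2 - 6))² + 730067) = 1/(7*(1/(-4))² + 730067) = 1/(7*(-¼)² + 730067) = 1/(7*(1/16) + 730067) = 1/(7/16 + 730067) = 1/(11681079/16) = 16/11681079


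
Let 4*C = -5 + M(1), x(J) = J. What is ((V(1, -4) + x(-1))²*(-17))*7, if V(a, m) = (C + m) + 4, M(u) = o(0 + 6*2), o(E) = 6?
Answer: -1071/16 ≈ -66.938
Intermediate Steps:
M(u) = 6
C = ¼ (C = (-5 + 6)/4 = (¼)*1 = ¼ ≈ 0.25000)
V(a, m) = 17/4 + m (V(a, m) = (¼ + m) + 4 = 17/4 + m)
((V(1, -4) + x(-1))²*(-17))*7 = (((17/4 - 4) - 1)²*(-17))*7 = ((¼ - 1)²*(-17))*7 = ((-¾)²*(-17))*7 = ((9/16)*(-17))*7 = -153/16*7 = -1071/16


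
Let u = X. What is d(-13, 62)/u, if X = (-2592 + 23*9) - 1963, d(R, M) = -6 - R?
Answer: -7/4348 ≈ -0.0016099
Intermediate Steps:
X = -4348 (X = (-2592 + 207) - 1963 = -2385 - 1963 = -4348)
u = -4348
d(-13, 62)/u = (-6 - 1*(-13))/(-4348) = (-6 + 13)*(-1/4348) = 7*(-1/4348) = -7/4348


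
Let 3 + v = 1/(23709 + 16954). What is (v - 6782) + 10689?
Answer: 158748353/40663 ≈ 3904.0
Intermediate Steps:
v = -121988/40663 (v = -3 + 1/(23709 + 16954) = -3 + 1/40663 = -121988/40663 ≈ -3.0000)
(v - 6782) + 10689 = (-121988/40663 - 6782) + 10689 = -275898454/40663 + 10689 = 158748353/40663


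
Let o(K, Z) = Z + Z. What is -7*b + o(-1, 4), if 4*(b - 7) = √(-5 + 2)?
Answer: -41 - 7*I*√3/4 ≈ -41.0 - 3.0311*I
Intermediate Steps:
o(K, Z) = 2*Z
b = 7 + I*√3/4 (b = 7 + √(-5 + 2)/4 = 7 + √(-3)/4 = 7 + (I*√3)/4 = 7 + I*√3/4 ≈ 7.0 + 0.43301*I)
-7*b + o(-1, 4) = -7*(7 + I*√3/4) + 2*4 = (-49 - 7*I*√3/4) + 8 = -41 - 7*I*√3/4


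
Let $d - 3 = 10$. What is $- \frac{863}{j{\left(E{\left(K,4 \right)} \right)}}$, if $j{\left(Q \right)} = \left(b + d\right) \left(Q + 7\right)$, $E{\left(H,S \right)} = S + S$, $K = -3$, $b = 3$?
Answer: $- \frac{863}{240} \approx -3.5958$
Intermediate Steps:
$d = 13$ ($d = 3 + 10 = 13$)
$E{\left(H,S \right)} = 2 S$
$j{\left(Q \right)} = 112 + 16 Q$ ($j{\left(Q \right)} = \left(3 + 13\right) \left(Q + 7\right) = 16 \left(7 + Q\right) = 112 + 16 Q$)
$- \frac{863}{j{\left(E{\left(K,4 \right)} \right)}} = - \frac{863}{112 + 16 \cdot 2 \cdot 4} = - \frac{863}{112 + 16 \cdot 8} = - \frac{863}{112 + 128} = - \frac{863}{240}$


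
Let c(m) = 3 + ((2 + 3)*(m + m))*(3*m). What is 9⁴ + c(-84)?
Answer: 218244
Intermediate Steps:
c(m) = 3 + 30*m² (c(m) = 3 + (5*(2*m))*(3*m) = 3 + (10*m)*(3*m) = 3 + 30*m²)
9⁴ + c(-84) = 9⁴ + (3 + 30*(-84)²) = 6561 + (3 + 30*7056) = 6561 + (3 + 211680) = 6561 + 211683 = 218244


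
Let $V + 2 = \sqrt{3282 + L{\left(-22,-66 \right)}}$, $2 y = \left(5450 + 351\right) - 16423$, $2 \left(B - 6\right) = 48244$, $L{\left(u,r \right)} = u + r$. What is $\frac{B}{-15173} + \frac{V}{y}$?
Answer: $- \frac{128113462}{80583803} - \frac{\sqrt{3194}}{5311} \approx -1.6005$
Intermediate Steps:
$L{\left(u,r \right)} = r + u$
$B = 24128$ ($B = 6 + \frac{1}{2} \cdot 48244 = 6 + 24122 = 24128$)
$y = -5311$ ($y = \frac{\left(5450 + 351\right) - 16423}{2} = \frac{5801 - 16423}{2} = \frac{1}{2} \left(-10622\right) = -5311$)
$V = -2 + \sqrt{3194}$ ($V = -2 + \sqrt{3282 - 88} = -2 + \sqrt{3194} \approx 54.516$)
$\frac{B}{-15173} + \frac{V}{y} = \frac{24128}{-15173} + \frac{-2 + \sqrt{3194}}{-5311} = 24128 \left(- \frac{1}{15173}\right) + \left(-2 + \sqrt{3194}\right) \left(- \frac{1}{5311}\right) = - \frac{24128}{15173} + \left(\frac{2}{5311} - \frac{\sqrt{3194}}{5311}\right) = - \frac{128113462}{80583803} - \frac{\sqrt{3194}}{5311}$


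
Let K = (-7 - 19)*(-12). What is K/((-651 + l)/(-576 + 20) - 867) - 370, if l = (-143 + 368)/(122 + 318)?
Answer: -5229899582/14121111 ≈ -370.36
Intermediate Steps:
l = 45/88 (l = 225/440 = 225*(1/440) = 45/88 ≈ 0.51136)
K = 312 (K = -26*(-12) = 312)
K/((-651 + l)/(-576 + 20) - 867) - 370 = 312/((-651 + 45/88)/(-576 + 20) - 867) - 370 = 312/(-57243/88/(-556) - 867) - 370 = 312/(-57243/88*(-1/556) - 867) - 370 = 312/(57243/48928 - 867) - 370 = 312/(-42363333/48928) - 370 = -48928/42363333*312 - 370 = -5088512/14121111 - 370 = -5229899582/14121111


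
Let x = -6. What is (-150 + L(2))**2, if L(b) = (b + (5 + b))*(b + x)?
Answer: 34596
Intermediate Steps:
L(b) = (-6 + b)*(5 + 2*b) (L(b) = (b + (5 + b))*(b - 6) = (5 + 2*b)*(-6 + b) = (-6 + b)*(5 + 2*b))
(-150 + L(2))**2 = (-150 + (-30 - 7*2 + 2*2**2))**2 = (-150 + (-30 - 14 + 2*4))**2 = (-150 + (-30 - 14 + 8))**2 = (-150 - 36)**2 = (-186)**2 = 34596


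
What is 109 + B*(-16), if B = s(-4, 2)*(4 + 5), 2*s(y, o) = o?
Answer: -35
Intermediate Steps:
s(y, o) = o/2
B = 9 (B = ((½)*2)*(4 + 5) = 1*9 = 9)
109 + B*(-16) = 109 + 9*(-16) = 109 - 144 = -35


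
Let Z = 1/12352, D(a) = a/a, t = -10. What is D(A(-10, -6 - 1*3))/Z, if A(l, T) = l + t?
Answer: 12352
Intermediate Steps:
A(l, T) = -10 + l (A(l, T) = l - 10 = -10 + l)
D(a) = 1
Z = 1/12352 ≈ 8.0959e-5
D(A(-10, -6 - 1*3))/Z = 1/(1/12352) = 1*12352 = 12352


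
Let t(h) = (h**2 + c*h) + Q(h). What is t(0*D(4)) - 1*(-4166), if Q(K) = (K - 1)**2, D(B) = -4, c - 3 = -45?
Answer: 4167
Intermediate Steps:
c = -42 (c = 3 - 45 = -42)
Q(K) = (-1 + K)**2
t(h) = h**2 + (-1 + h)**2 - 42*h (t(h) = (h**2 - 42*h) + (-1 + h)**2 = h**2 + (-1 + h)**2 - 42*h)
t(0*D(4)) - 1*(-4166) = (1 - 0*(-4) + 2*(0*(-4))**2) - 1*(-4166) = (1 - 44*0 + 2*0**2) + 4166 = (1 + 0 + 2*0) + 4166 = (1 + 0 + 0) + 4166 = 1 + 4166 = 4167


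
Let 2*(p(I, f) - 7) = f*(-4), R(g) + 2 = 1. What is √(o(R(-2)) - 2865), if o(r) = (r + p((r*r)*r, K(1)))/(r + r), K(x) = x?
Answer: I*√2867 ≈ 53.544*I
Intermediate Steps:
R(g) = -1 (R(g) = -2 + 1 = -1)
p(I, f) = 7 - 2*f (p(I, f) = 7 + (f*(-4))/2 = 7 + (-4*f)/2 = 7 - 2*f)
o(r) = (5 + r)/(2*r) (o(r) = (r + (7 - 2*1))/(r + r) = (r + (7 - 2))/((2*r)) = (r + 5)*(1/(2*r)) = (5 + r)*(1/(2*r)) = (5 + r)/(2*r))
√(o(R(-2)) - 2865) = √((½)*(5 - 1)/(-1) - 2865) = √((½)*(-1)*4 - 2865) = √(-2 - 2865) = √(-2867) = I*√2867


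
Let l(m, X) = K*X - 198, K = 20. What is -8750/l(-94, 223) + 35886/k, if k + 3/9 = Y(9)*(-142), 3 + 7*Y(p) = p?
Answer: -1617147511/5461753 ≈ -296.09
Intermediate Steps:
l(m, X) = -198 + 20*X (l(m, X) = 20*X - 198 = -198 + 20*X)
Y(p) = -3/7 + p/7
k = -2563/21 (k = -⅓ + (-3/7 + (⅐)*9)*(-142) = -⅓ + (-3/7 + 9/7)*(-142) = -⅓ + (6/7)*(-142) = -⅓ - 852/7 = -2563/21 ≈ -122.05)
-8750/l(-94, 223) + 35886/k = -8750/(-198 + 20*223) + 35886/(-2563/21) = -8750/(-198 + 4460) + 35886*(-21/2563) = -8750/4262 - 753606/2563 = -8750*1/4262 - 753606/2563 = -4375/2131 - 753606/2563 = -1617147511/5461753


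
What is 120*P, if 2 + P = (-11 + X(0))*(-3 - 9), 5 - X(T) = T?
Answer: 8400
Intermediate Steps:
X(T) = 5 - T
P = 70 (P = -2 + (-11 + (5 - 1*0))*(-3 - 9) = -2 + (-11 + (5 + 0))*(-12) = -2 + (-11 + 5)*(-12) = -2 - 6*(-12) = -2 + 72 = 70)
120*P = 120*70 = 8400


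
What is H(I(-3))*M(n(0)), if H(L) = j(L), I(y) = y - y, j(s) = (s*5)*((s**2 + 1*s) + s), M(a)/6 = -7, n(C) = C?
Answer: 0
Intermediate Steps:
M(a) = -42 (M(a) = 6*(-7) = -42)
j(s) = 5*s*(s**2 + 2*s) (j(s) = (5*s)*((s**2 + s) + s) = (5*s)*((s + s**2) + s) = (5*s)*(s**2 + 2*s) = 5*s*(s**2 + 2*s))
I(y) = 0
H(L) = 5*L**2*(2 + L)
H(I(-3))*M(n(0)) = (5*0**2*(2 + 0))*(-42) = (5*0*2)*(-42) = 0*(-42) = 0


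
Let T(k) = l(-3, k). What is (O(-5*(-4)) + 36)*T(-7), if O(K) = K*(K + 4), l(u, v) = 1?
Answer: 516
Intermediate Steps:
T(k) = 1
O(K) = K*(4 + K)
(O(-5*(-4)) + 36)*T(-7) = ((-5*(-4))*(4 - 5*(-4)) + 36)*1 = (20*(4 + 20) + 36)*1 = (20*24 + 36)*1 = (480 + 36)*1 = 516*1 = 516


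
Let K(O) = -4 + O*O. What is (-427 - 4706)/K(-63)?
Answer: -5133/3965 ≈ -1.2946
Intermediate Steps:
K(O) = -4 + O²
(-427 - 4706)/K(-63) = (-427 - 4706)/(-4 + (-63)²) = -5133/(-4 + 3969) = -5133/3965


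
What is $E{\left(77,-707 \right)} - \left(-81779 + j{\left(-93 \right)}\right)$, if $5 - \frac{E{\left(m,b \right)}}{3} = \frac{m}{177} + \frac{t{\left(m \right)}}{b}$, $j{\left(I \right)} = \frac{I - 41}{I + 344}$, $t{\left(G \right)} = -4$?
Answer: $\frac{856371901267}{10469963} \approx 81793.0$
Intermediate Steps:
$j{\left(I \right)} = \frac{-41 + I}{344 + I}$
$E{\left(m,b \right)} = 15 + \frac{12}{b} - \frac{m}{59}$ ($E{\left(m,b \right)} = 15 - 3 \left(\frac{m}{177} - \frac{4}{b}\right) = 15 - 3 \left(- \frac{4}{b} + \frac{m}{177}\right) = 15 - \left(- \frac{12}{b} + \frac{m}{59}\right) = 15 + \frac{12}{b} - \frac{m}{59}$)
$E{\left(77,-707 \right)} - \left(-81779 + j{\left(-93 \right)}\right) = \left(15 + \frac{12}{-707} - \frac{77}{59}\right) - \left(-81779 + \frac{-41 - 93}{344 - 93}\right) = \left(15 + 12 \left(- \frac{1}{707}\right) - \frac{77}{59}\right) - \left(-81779 + \frac{1}{251} \left(-134\right)\right) = \left(15 - \frac{12}{707} - \frac{77}{59}\right) - \left(-81779 + \frac{1}{251} \left(-134\right)\right) = \frac{570548}{41713} - \left(-81779 - \frac{134}{251}\right) = \frac{570548}{41713} - - \frac{20526663}{251} = \frac{570548}{41713} + \frac{20526663}{251} = \frac{856371901267}{10469963}$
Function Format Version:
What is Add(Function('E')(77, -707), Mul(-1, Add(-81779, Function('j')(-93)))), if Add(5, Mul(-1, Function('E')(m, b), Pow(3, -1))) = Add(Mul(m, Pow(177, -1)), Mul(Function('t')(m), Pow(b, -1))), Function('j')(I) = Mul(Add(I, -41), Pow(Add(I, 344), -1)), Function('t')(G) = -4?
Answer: Rational(856371901267, 10469963) ≈ 81793.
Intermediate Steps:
Function('j')(I) = Mul(Pow(Add(344, I), -1), Add(-41, I)) (Function('j')(I) = Mul(Add(-41, I), Pow(Add(344, I), -1)) = Mul(Pow(Add(344, I), -1), Add(-41, I)))
Function('E')(m, b) = Add(15, Mul(12, Pow(b, -1)), Mul(Rational(-1, 59), m)) (Function('E')(m, b) = Add(15, Mul(-3, Add(Mul(m, Pow(177, -1)), Mul(-4, Pow(b, -1))))) = Add(15, Mul(-3, Add(Mul(m, Rational(1, 177)), Mul(-4, Pow(b, -1))))) = Add(15, Mul(-3, Add(Mul(Rational(1, 177), m), Mul(-4, Pow(b, -1))))) = Add(15, Mul(-3, Add(Mul(-4, Pow(b, -1)), Mul(Rational(1, 177), m)))) = Add(15, Add(Mul(12, Pow(b, -1)), Mul(Rational(-1, 59), m))) = Add(15, Mul(12, Pow(b, -1)), Mul(Rational(-1, 59), m)))
Add(Function('E')(77, -707), Mul(-1, Add(-81779, Function('j')(-93)))) = Add(Add(15, Mul(12, Pow(-707, -1)), Mul(Rational(-1, 59), 77)), Mul(-1, Add(-81779, Mul(Pow(Add(344, -93), -1), Add(-41, -93))))) = Add(Add(15, Mul(12, Rational(-1, 707)), Rational(-77, 59)), Mul(-1, Add(-81779, Mul(Pow(251, -1), -134)))) = Add(Add(15, Rational(-12, 707), Rational(-77, 59)), Mul(-1, Add(-81779, Mul(Rational(1, 251), -134)))) = Add(Rational(570548, 41713), Mul(-1, Add(-81779, Rational(-134, 251)))) = Add(Rational(570548, 41713), Mul(-1, Rational(-20526663, 251))) = Add(Rational(570548, 41713), Rational(20526663, 251)) = Rational(856371901267, 10469963)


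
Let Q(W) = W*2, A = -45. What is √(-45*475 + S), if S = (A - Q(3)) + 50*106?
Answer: I*√16126 ≈ 126.99*I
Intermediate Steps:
Q(W) = 2*W
S = 5249 (S = (-45 - 2*3) + 50*106 = (-45 - 1*6) + 5300 = (-45 - 6) + 5300 = -51 + 5300 = 5249)
√(-45*475 + S) = √(-45*475 + 5249) = √(-21375 + 5249) = √(-16126) = I*√16126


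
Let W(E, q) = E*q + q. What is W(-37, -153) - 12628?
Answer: -7120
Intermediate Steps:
W(E, q) = q + E*q
W(-37, -153) - 12628 = -153*(1 - 37) - 12628 = -153*(-36) - 12628 = 5508 - 12628 = -7120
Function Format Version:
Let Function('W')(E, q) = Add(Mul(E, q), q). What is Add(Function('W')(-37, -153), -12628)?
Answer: -7120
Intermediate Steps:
Function('W')(E, q) = Add(q, Mul(E, q))
Add(Function('W')(-37, -153), -12628) = Add(Mul(-153, Add(1, -37)), -12628) = Add(Mul(-153, -36), -12628) = Add(5508, -12628) = -7120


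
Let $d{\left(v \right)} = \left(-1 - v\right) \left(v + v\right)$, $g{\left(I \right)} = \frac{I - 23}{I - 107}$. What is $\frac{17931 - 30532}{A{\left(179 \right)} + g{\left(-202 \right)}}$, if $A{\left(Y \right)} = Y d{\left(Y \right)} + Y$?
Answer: $\frac{1297903}{1188061768} \approx 0.0010925$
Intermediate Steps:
$g{\left(I \right)} = \frac{-23 + I}{-107 + I}$
$d{\left(v \right)} = 2 v \left(-1 - v\right)$ ($d{\left(v \right)} = \left(-1 - v\right) 2 v = 2 v \left(-1 - v\right)$)
$A{\left(Y \right)} = Y - 2 Y^{2} \left(1 + Y\right)$ ($A{\left(Y \right)} = Y \left(- 2 Y \left(1 + Y\right)\right) + Y = - 2 Y^{2} \left(1 + Y\right) + Y = Y - 2 Y^{2} \left(1 + Y\right)$)
$\frac{17931 - 30532}{A{\left(179 \right)} + g{\left(-202 \right)}} = \frac{17931 - 30532}{\left(-1\right) 179 \left(-1 + 2 \cdot 179 \left(1 + 179\right)\right) + \frac{-23 - 202}{-107 - 202}} = - \frac{12601}{\left(-1\right) 179 \left(-1 + 2 \cdot 179 \cdot 180\right) + \frac{1}{-309} \left(-225\right)} = - \frac{12601}{\left(-1\right) 179 \left(-1 + 64440\right) - - \frac{75}{103}} = - \frac{12601}{\left(-1\right) 179 \cdot 64439 + \frac{75}{103}} = - \frac{12601}{-11534581 + \frac{75}{103}} = - \frac{12601}{- \frac{1188061768}{103}} = \left(-12601\right) \left(- \frac{103}{1188061768}\right) = \frac{1297903}{1188061768}$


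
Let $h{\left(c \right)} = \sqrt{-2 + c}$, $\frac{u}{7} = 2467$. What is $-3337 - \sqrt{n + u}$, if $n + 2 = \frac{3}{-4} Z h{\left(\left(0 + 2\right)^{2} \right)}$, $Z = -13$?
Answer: $-3337 - \frac{\sqrt{69068 + 39 \sqrt{2}}}{2} \approx -3468.5$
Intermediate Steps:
$u = 17269$ ($u = 7 \cdot 2467 = 17269$)
$n = -2 + \frac{39 \sqrt{2}}{4}$ ($n = -2 + \frac{3}{-4} \left(-13\right) \sqrt{-2 + \left(0 + 2\right)^{2}} = -2 + 3 \left(- \frac{1}{4}\right) \left(-13\right) \sqrt{-2 + 2^{2}} = -2 + \left(- \frac{3}{4}\right) \left(-13\right) \sqrt{-2 + 4} = -2 + \frac{39 \sqrt{2}}{4} \approx 11.789$)
$-3337 - \sqrt{n + u} = -3337 - \sqrt{\left(-2 + \frac{39 \sqrt{2}}{4}\right) + 17269} = -3337 - \sqrt{17267 + \frac{39 \sqrt{2}}{4}}$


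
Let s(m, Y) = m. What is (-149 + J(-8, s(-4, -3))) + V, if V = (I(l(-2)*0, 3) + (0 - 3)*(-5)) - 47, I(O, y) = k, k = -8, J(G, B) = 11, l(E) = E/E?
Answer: -178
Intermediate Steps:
l(E) = 1
I(O, y) = -8
V = -40 (V = (-8 + (0 - 3)*(-5)) - 47 = (-8 - 3*(-5)) - 47 = (-8 + 15) - 47 = 7 - 47 = -40)
(-149 + J(-8, s(-4, -3))) + V = (-149 + 11) - 40 = -138 - 40 = -178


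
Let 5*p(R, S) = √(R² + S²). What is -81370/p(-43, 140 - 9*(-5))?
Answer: -203425*√36074/18037 ≈ -2142.1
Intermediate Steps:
p(R, S) = √(R² + S²)/5
-81370/p(-43, 140 - 9*(-5)) = -81370*5/√((-43)² + (140 - 9*(-5))²) = -81370*5/√(1849 + (140 + 45)²) = -81370*5/√(1849 + 185²) = -81370*5/√(1849 + 34225) = -81370*5*√36074/36074 = -203425*√36074/18037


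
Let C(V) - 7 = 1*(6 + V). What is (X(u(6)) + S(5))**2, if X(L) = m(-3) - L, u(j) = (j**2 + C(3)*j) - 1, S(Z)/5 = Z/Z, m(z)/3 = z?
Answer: 18225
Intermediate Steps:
m(z) = 3*z
C(V) = 13 + V (C(V) = 7 + 1*(6 + V) = 7 + (6 + V) = 13 + V)
S(Z) = 5 (S(Z) = 5*(Z/Z) = 5*1 = 5)
u(j) = -1 + j**2 + 16*j (u(j) = (j**2 + (13 + 3)*j) - 1 = (j**2 + 16*j) - 1 = -1 + j**2 + 16*j)
X(L) = -9 - L (X(L) = 3*(-3) - L = -9 - L)
(X(u(6)) + S(5))**2 = ((-9 - (-1 + 6**2 + 16*6)) + 5)**2 = ((-9 - (-1 + 36 + 96)) + 5)**2 = ((-9 - 1*131) + 5)**2 = ((-9 - 131) + 5)**2 = (-140 + 5)**2 = (-135)**2 = 18225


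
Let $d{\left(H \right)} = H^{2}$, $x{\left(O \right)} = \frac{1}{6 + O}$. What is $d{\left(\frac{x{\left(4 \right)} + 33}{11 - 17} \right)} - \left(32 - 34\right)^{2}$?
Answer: $\frac{95161}{3600} \approx 26.434$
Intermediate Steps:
$d{\left(\frac{x{\left(4 \right)} + 33}{11 - 17} \right)} - \left(32 - 34\right)^{2} = \left(\frac{\frac{1}{6 + 4} + 33}{11 - 17}\right)^{2} - \left(32 - 34\right)^{2} = \left(\frac{\frac{1}{10} + 33}{-6}\right)^{2} - \left(-2\right)^{2} = \left(\left(\frac{1}{10} + 33\right) \left(- \frac{1}{6}\right)\right)^{2} - 4 = \left(\frac{331}{10} \left(- \frac{1}{6}\right)\right)^{2} - 4 = \left(- \frac{331}{60}\right)^{2} - 4 = \frac{109561}{3600} - 4 = \frac{95161}{3600}$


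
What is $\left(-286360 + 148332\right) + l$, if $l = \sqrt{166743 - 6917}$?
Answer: $-138028 + \sqrt{159826} \approx -1.3763 \cdot 10^{5}$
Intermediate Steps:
$l = \sqrt{159826} \approx 399.78$
$\left(-286360 + 148332\right) + l = \left(-286360 + 148332\right) + \sqrt{159826} = -138028 + \sqrt{159826}$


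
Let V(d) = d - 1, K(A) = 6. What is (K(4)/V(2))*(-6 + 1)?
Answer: -30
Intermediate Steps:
V(d) = -1 + d
(K(4)/V(2))*(-6 + 1) = (6/(-1 + 2))*(-6 + 1) = (6/1)*(-5) = (6*1)*(-5) = 6*(-5) = -30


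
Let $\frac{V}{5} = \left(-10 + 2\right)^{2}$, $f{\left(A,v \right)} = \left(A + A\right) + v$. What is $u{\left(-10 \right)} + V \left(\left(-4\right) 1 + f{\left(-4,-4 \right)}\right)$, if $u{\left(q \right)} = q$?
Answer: $-5130$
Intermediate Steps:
$f{\left(A,v \right)} = v + 2 A$ ($f{\left(A,v \right)} = 2 A + v = v + 2 A$)
$V = 320$ ($V = 5 \left(-10 + 2\right)^{2} = 5 \left(-8\right)^{2} = 5 \cdot 64 = 320$)
$u{\left(-10 \right)} + V \left(\left(-4\right) 1 + f{\left(-4,-4 \right)}\right) = -10 + 320 \left(\left(-4\right) 1 + \left(-4 + 2 \left(-4\right)\right)\right) = -10 + 320 \left(-4 - 12\right) = -10 + 320 \left(-16\right) = -10 - 5120 = -5130$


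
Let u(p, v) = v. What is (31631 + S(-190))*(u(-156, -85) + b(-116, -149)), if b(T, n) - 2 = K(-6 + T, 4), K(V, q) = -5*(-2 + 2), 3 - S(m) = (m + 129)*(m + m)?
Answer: -701682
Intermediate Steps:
S(m) = 3 - 2*m*(129 + m) (S(m) = 3 - (m + 129)*(m + m) = 3 - (129 + m)*2*m = 3 - 2*m*(129 + m))
K(V, q) = 0 (K(V, q) = -5*0 = 0)
b(T, n) = 2 (b(T, n) = 2 + 0 = 2)
(31631 + S(-190))*(u(-156, -85) + b(-116, -149)) = (31631 + (3 - 258*(-190) - 2*(-190)²))*(-85 + 2) = (31631 + (3 + 49020 - 2*36100))*(-83) = (31631 + (3 + 49020 - 72200))*(-83) = (31631 - 23177)*(-83) = 8454*(-83) = -701682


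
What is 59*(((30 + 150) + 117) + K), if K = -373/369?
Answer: 6443980/369 ≈ 17463.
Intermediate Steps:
K = -373/369 (K = -373*1/369 = -373/369 ≈ -1.0108)
59*(((30 + 150) + 117) + K) = 59*(((30 + 150) + 117) - 373/369) = 59*((180 + 117) - 373/369) = 59*(297 - 373/369) = 59*(109220/369) = 6443980/369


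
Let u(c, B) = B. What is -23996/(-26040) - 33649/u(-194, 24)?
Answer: -1737389/1240 ≈ -1401.1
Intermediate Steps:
-23996/(-26040) - 33649/u(-194, 24) = -23996/(-26040) - 33649/24 = -23996*(-1/26040) - 33649*1/24 = 857/930 - 33649/24 = -1737389/1240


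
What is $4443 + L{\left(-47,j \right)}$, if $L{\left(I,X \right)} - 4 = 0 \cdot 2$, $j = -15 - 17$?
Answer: $4447$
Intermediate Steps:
$j = -32$
$L{\left(I,X \right)} = 4$ ($L{\left(I,X \right)} = 4 + 0 \cdot 2 = 4 + 0 = 4$)
$4443 + L{\left(-47,j \right)} = 4443 + 4 = 4447$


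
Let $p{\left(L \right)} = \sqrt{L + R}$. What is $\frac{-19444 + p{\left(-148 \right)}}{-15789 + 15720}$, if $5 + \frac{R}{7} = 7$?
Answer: $\frac{19444}{69} - \frac{i \sqrt{134}}{69} \approx 281.8 - 0.16777 i$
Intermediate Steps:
$R = 14$ ($R = -35 + 7 \cdot 7 = -35 + 49 = 14$)
$p{\left(L \right)} = \sqrt{14 + L}$ ($p{\left(L \right)} = \sqrt{L + 14} = \sqrt{14 + L}$)
$\frac{-19444 + p{\left(-148 \right)}}{-15789 + 15720} = \frac{-19444 + \sqrt{14 - 148}}{-15789 + 15720} = \frac{-19444 + \sqrt{-134}}{-69} = \left(-19444 + i \sqrt{134}\right) \left(- \frac{1}{69}\right) = \frac{19444}{69} - \frac{i \sqrt{134}}{69}$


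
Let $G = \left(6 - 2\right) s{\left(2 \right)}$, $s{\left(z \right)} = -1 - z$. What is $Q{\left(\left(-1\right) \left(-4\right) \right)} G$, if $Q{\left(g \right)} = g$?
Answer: $-48$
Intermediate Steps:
$G = -12$ ($G = \left(6 - 2\right) \left(-1 - 2\right) = 4 \left(-1 - 2\right) = 4 \left(-3\right) = -12$)
$Q{\left(\left(-1\right) \left(-4\right) \right)} G = \left(-1\right) \left(-4\right) \left(-12\right) = 4 \left(-12\right) = -48$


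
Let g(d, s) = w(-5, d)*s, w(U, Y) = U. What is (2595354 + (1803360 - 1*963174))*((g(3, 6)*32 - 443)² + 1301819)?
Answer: 11234999103120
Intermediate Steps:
g(d, s) = -5*s
(2595354 + (1803360 - 1*963174))*((g(3, 6)*32 - 443)² + 1301819) = (2595354 + (1803360 - 1*963174))*((-5*6*32 - 443)² + 1301819) = (2595354 + (1803360 - 963174))*((-30*32 - 443)² + 1301819) = (2595354 + 840186)*((-960 - 443)² + 1301819) = 3435540*((-1403)² + 1301819) = 3435540*(1968409 + 1301819) = 3435540*3270228 = 11234999103120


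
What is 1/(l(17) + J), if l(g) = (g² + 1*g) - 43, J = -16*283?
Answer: -1/4265 ≈ -0.00023447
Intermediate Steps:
J = -4528
l(g) = -43 + g + g² (l(g) = (g² + g) - 43 = (g + g²) - 43 = -43 + g + g²)
1/(l(17) + J) = 1/((-43 + 17 + 17²) - 4528) = 1/((-43 + 17 + 289) - 4528) = 1/(263 - 4528) = 1/(-4265) = -1/4265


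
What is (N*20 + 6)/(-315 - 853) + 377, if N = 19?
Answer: 219975/584 ≈ 376.67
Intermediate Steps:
(N*20 + 6)/(-315 - 853) + 377 = (19*20 + 6)/(-315 - 853) + 377 = (380 + 6)/(-1168) + 377 = -1/1168*386 + 377 = -193/584 + 377 = 219975/584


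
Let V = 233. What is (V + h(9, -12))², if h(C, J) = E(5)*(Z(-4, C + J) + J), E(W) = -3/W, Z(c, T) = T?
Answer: 58564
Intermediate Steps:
h(C, J) = -6*J/5 - 3*C/5 (h(C, J) = (-3/5)*((C + J) + J) = (-3*⅕)*(C + 2*J) = -3*(C + 2*J)/5 = -6*J/5 - 3*C/5)
(V + h(9, -12))² = (233 + (-6/5*(-12) - ⅗*9))² = (233 + (72/5 - 27/5))² = (233 + 9)² = 242² = 58564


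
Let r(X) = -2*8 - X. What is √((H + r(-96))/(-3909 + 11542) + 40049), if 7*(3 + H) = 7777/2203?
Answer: √11324298425196301307/16815499 ≈ 200.12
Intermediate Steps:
H = -5498/2203 (H = -3 + (7777/2203)/7 = -3 + (7777*(1/2203))/7 = -3 + (⅐)*(7777/2203) = -3 + 1111/2203 = -5498/2203 ≈ -2.4957)
r(X) = -16 - X
√((H + r(-96))/(-3909 + 11542) + 40049) = √((-5498/2203 + (-16 - 1*(-96)))/(-3909 + 11542) + 40049) = √((-5498/2203 + (-16 + 96))/7633 + 40049) = √((-5498/2203 + 80)*(1/7633) + 40049) = √((170742/2203)*(1/7633) + 40049) = √(170742/16815499 + 40049) = √(673444090193/16815499) = √11324298425196301307/16815499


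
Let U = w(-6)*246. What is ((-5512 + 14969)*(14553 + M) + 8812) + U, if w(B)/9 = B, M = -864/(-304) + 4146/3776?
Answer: 4938157831051/35872 ≈ 1.3766e+8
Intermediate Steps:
M = 141339/35872 (M = -864*(-1/304) + 4146*(1/3776) = 54/19 + 2073/1888 = 141339/35872 ≈ 3.9401)
w(B) = 9*B
U = -13284 (U = (9*(-6))*246 = -54*246 = -13284)
((-5512 + 14969)*(14553 + M) + 8812) + U = ((-5512 + 14969)*(14553 + 141339/35872) + 8812) - 13284 = (9457*(522186555/35872) + 8812) - 13284 = (4938318250635/35872 + 8812) - 13284 = 4938634354699/35872 - 13284 = 4938157831051/35872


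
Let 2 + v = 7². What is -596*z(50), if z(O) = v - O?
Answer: 1788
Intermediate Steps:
v = 47 (v = -2 + 7² = -2 + 49 = 47)
z(O) = 47 - O
-596*z(50) = -596*(47 - 1*50) = -596*(47 - 50) = -596*(-3) = 1788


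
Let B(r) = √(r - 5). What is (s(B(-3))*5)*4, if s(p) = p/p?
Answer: 20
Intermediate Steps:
B(r) = √(-5 + r)
s(p) = 1
(s(B(-3))*5)*4 = (1*5)*4 = 5*4 = 20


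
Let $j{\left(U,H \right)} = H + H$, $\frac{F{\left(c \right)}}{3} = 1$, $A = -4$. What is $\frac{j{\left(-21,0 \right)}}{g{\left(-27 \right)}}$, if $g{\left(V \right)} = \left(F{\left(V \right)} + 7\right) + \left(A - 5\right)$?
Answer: $0$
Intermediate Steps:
$F{\left(c \right)} = 3$ ($F{\left(c \right)} = 3 \cdot 1 = 3$)
$j{\left(U,H \right)} = 2 H$
$g{\left(V \right)} = 1$ ($g{\left(V \right)} = \left(3 + 7\right) - 9 = 10 - 9 = 1$)
$\frac{j{\left(-21,0 \right)}}{g{\left(-27 \right)}} = \frac{2 \cdot 0}{1} = 0 \cdot 1 = 0$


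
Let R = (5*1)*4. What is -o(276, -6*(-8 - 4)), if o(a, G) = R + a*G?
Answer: -19892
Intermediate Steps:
R = 20 (R = 5*4 = 20)
o(a, G) = 20 + G*a (o(a, G) = 20 + a*G = 20 + G*a)
-o(276, -6*(-8 - 4)) = -(20 - 6*(-8 - 4)*276) = -(20 - 6*(-12)*276) = -(20 + 72*276) = -(20 + 19872) = -1*19892 = -19892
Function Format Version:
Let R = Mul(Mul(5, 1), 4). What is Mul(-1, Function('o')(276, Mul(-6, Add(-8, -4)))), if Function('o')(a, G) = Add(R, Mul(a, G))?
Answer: -19892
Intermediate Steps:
R = 20 (R = Mul(5, 4) = 20)
Function('o')(a, G) = Add(20, Mul(G, a)) (Function('o')(a, G) = Add(20, Mul(a, G)) = Add(20, Mul(G, a)))
Mul(-1, Function('o')(276, Mul(-6, Add(-8, -4)))) = Mul(-1, Add(20, Mul(Mul(-6, Add(-8, -4)), 276))) = Mul(-1, Add(20, Mul(Mul(-6, -12), 276))) = Mul(-1, Add(20, Mul(72, 276))) = Mul(-1, Add(20, 19872)) = Mul(-1, 19892) = -19892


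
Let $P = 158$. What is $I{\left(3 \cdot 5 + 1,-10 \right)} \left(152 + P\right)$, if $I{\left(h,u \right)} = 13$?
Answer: $4030$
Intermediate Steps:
$I{\left(3 \cdot 5 + 1,-10 \right)} \left(152 + P\right) = 13 \left(152 + 158\right) = 13 \cdot 310 = 4030$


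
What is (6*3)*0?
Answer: 0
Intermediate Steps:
(6*3)*0 = 18*0 = 0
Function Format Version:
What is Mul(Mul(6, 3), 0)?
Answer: 0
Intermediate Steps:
Mul(Mul(6, 3), 0) = Mul(18, 0) = 0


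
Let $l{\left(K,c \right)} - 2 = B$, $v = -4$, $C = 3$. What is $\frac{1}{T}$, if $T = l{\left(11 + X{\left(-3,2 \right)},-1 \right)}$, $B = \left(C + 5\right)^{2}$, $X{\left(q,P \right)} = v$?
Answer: $\frac{1}{66} \approx 0.015152$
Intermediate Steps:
$X{\left(q,P \right)} = -4$
$B = 64$ ($B = \left(3 + 5\right)^{2} = 8^{2} = 64$)
$l{\left(K,c \right)} = 66$ ($l{\left(K,c \right)} = 2 + 64 = 66$)
$T = 66$
$\frac{1}{T} = \frac{1}{66}$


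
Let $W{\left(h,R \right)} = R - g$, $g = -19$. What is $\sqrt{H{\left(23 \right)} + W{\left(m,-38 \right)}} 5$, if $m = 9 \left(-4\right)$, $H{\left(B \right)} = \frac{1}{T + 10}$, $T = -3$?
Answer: $\frac{10 i \sqrt{231}}{7} \approx 21.712 i$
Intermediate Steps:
$H{\left(B \right)} = \frac{1}{7}$ ($H{\left(B \right)} = \frac{1}{-3 + 10} = \frac{1}{7}$)
$m = -36$
$W{\left(h,R \right)} = 19 + R$ ($W{\left(h,R \right)} = R - -19 = R + 19 = 19 + R$)
$\sqrt{H{\left(23 \right)} + W{\left(m,-38 \right)}} 5 = \sqrt{\frac{1}{7} + \left(19 - 38\right)} 5 = \sqrt{\frac{1}{7} - 19} \cdot 5 = \sqrt{- \frac{132}{7}} \cdot 5 = \frac{2 i \sqrt{231}}{7} \cdot 5 = \frac{10 i \sqrt{231}}{7}$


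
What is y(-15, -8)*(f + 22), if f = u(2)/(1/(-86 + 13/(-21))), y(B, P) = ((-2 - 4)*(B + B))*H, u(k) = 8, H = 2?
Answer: -1690800/7 ≈ -2.4154e+5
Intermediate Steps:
y(B, P) = -24*B (y(B, P) = ((-2 - 4)*(B + B))*2 = -12*B*2 = -24*B)
f = -14552/21 (f = 8/(1/(-86 + 13/(-21))) = 8/(1/(-86 + 13*(-1/21))) = 8/(1/(-86 - 13/21)) = 8/(1/(-1819/21)) = 8/(-21/1819) = 8*(-1819/21) = -14552/21 ≈ -692.95)
y(-15, -8)*(f + 22) = (-24*(-15))*(-14552/21 + 22) = 360*(-14090/21) = -1690800/7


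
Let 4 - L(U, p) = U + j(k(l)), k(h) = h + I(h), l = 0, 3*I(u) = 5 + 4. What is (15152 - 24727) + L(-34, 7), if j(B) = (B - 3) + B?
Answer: -9540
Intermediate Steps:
I(u) = 3 (I(u) = (5 + 4)/3 = (1/3)*9 = 3)
k(h) = 3 + h (k(h) = h + 3 = 3 + h)
j(B) = -3 + 2*B (j(B) = (-3 + B) + B = -3 + 2*B)
L(U, p) = 1 - U (L(U, p) = 4 - (U + (-3 + 2*(3 + 0))) = 4 - (U + (-3 + 2*3)) = 4 - (U + (-3 + 6)) = 4 - (U + 3) = 4 - (3 + U) = 4 + (-3 - U) = 1 - U)
(15152 - 24727) + L(-34, 7) = (15152 - 24727) + (1 - 1*(-34)) = -9575 + (1 + 34) = -9575 + 35 = -9540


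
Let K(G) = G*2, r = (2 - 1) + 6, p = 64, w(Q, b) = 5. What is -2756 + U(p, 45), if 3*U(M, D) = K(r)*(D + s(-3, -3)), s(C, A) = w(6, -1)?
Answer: -7568/3 ≈ -2522.7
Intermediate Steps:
s(C, A) = 5
r = 7 (r = 1 + 6 = 7)
K(G) = 2*G
U(M, D) = 70/3 + 14*D/3 (U(M, D) = ((2*7)*(D + 5))/3 = (14*(5 + D))/3 = (70 + 14*D)/3 = 70/3 + 14*D/3)
-2756 + U(p, 45) = -2756 + (70/3 + (14/3)*45) = -2756 + (70/3 + 210) = -2756 + 700/3 = -7568/3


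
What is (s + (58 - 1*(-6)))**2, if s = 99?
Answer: 26569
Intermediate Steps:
(s + (58 - 1*(-6)))**2 = (99 + (58 - 1*(-6)))**2 = (99 + (58 + 6))**2 = (99 + 64)**2 = 163**2 = 26569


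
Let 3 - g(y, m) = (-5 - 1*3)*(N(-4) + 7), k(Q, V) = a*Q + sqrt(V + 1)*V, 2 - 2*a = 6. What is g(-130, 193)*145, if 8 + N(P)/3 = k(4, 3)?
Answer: -26245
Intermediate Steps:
a = -2 (a = 1 - 1/2*6 = 1 - 3 = -2)
k(Q, V) = -2*Q + V*sqrt(1 + V) (k(Q, V) = -2*Q + sqrt(V + 1)*V = -2*Q + sqrt(1 + V)*V = -2*Q + V*sqrt(1 + V))
N(P) = -30 (N(P) = -24 + 3*(-2*4 + 3*sqrt(1 + 3)) = -24 + 3*(-8 + 3*sqrt(4)) = -24 + 3*(-8 + 3*2) = -24 + 3*(-8 + 6) = -24 + 3*(-2) = -24 - 6 = -30)
g(y, m) = -181 (g(y, m) = 3 - (-5 - 1*3)*(-30 + 7) = 3 - (-5 - 3)*(-23) = 3 - (-8)*(-23) = 3 - 1*184 = 3 - 184 = -181)
g(-130, 193)*145 = -181*145 = -26245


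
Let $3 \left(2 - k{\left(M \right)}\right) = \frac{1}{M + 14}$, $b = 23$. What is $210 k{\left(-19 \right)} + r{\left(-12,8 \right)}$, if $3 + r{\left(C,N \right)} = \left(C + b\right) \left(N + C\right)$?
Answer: $387$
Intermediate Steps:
$k{\left(M \right)} = 2 - \frac{1}{3 \left(14 + M\right)}$ ($k{\left(M \right)} = 2 - \frac{1}{3 \left(M + 14\right)} = 2 - \frac{1}{3 \left(14 + M\right)}$)
$r{\left(C,N \right)} = -3 + \left(23 + C\right) \left(C + N\right)$ ($r{\left(C,N \right)} = -3 + \left(C + 23\right) \left(N + C\right) = -3 + \left(23 + C\right) \left(C + N\right)$)
$210 k{\left(-19 \right)} + r{\left(-12,8 \right)} = 210 \frac{83 + 6 \left(-19\right)}{3 \left(14 - 19\right)} + \left(-3 + \left(-12\right)^{2} + 23 \left(-12\right) + 23 \cdot 8 - 96\right) = 210 \frac{83 - 114}{3 \left(-5\right)} - 47 = 210 \cdot \frac{1}{3} \left(- \frac{1}{5}\right) \left(-31\right) - 47 = 210 \cdot \frac{31}{15} - 47 = 434 - 47 = 387$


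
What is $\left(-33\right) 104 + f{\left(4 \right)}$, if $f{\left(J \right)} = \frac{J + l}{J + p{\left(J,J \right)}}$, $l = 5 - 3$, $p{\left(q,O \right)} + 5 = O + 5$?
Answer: $- \frac{13725}{4} \approx -3431.3$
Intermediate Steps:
$p{\left(q,O \right)} = O$ ($p{\left(q,O \right)} = -5 + \left(O + 5\right) = -5 + \left(5 + O\right) = O$)
$l = 2$ ($l = 5 - 3 = 2$)
$f{\left(J \right)} = \frac{2 + J}{2 J}$ ($f{\left(J \right)} = \frac{J + 2}{J + J} = \frac{2 + J}{2 J}$)
$\left(-33\right) 104 + f{\left(4 \right)} = \left(-33\right) 104 + \frac{2 + 4}{2 \cdot 4} = -3432 + \frac{1}{2} \cdot \frac{1}{4} \cdot 6 = -3432 + \frac{3}{4} = - \frac{13725}{4}$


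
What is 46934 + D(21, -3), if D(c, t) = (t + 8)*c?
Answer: 47039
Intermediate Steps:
D(c, t) = c*(8 + t) (D(c, t) = (8 + t)*c = c*(8 + t))
46934 + D(21, -3) = 46934 + 21*(8 - 3) = 46934 + 21*5 = 46934 + 105 = 47039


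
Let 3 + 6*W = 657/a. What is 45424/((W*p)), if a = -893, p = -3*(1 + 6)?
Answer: 10140908/2919 ≈ 3474.1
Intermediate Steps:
p = -21 (p = -3*7 = -21)
W = -556/893 (W = -½ + (657/(-893))/6 = -½ + (657*(-1/893))/6 = -½ + (⅙)*(-657/893) = -½ - 219/1786 = -556/893 ≈ -0.62262)
45424/((W*p)) = 45424/((-556/893*(-21))) = 45424/(11676/893) = 45424*(893/11676) = 10140908/2919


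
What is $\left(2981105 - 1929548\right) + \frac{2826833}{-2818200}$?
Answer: $\frac{2963495110567}{2818200} \approx 1.0516 \cdot 10^{6}$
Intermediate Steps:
$\left(2981105 - 1929548\right) + \frac{2826833}{-2818200} = 1051557 + 2826833 \left(- \frac{1}{2818200}\right) = 1051557 - \frac{2826833}{2818200} = \frac{2963495110567}{2818200}$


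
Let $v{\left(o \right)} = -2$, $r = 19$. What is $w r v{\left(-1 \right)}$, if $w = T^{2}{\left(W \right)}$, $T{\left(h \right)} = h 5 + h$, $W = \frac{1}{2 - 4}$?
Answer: $-342$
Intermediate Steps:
$W = - \frac{1}{2}$ ($W = \frac{1}{-2} = - \frac{1}{2} \approx -0.5$)
$T{\left(h \right)} = 6 h$ ($T{\left(h \right)} = 5 h + h = 6 h$)
$w = 9$ ($w = \left(6 \left(- \frac{1}{2}\right)\right)^{2} = \left(-3\right)^{2} = 9$)
$w r v{\left(-1 \right)} = 9 \cdot 19 \left(-2\right) = 171 \left(-2\right) = -342$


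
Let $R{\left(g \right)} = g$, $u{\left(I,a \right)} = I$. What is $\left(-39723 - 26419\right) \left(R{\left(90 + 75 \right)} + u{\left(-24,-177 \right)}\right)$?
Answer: $-9326022$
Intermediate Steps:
$\left(-39723 - 26419\right) \left(R{\left(90 + 75 \right)} + u{\left(-24,-177 \right)}\right) = \left(-39723 - 26419\right) \left(\left(90 + 75\right) - 24\right) = - 66142 \left(165 - 24\right) = \left(-66142\right) 141 = -9326022$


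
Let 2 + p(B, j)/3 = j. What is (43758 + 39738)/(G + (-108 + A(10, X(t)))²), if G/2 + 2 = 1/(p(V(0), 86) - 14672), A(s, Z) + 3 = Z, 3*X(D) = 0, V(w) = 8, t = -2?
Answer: 602006160/88805569 ≈ 6.7789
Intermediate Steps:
X(D) = 0 (X(D) = (⅓)*0 = 0)
p(B, j) = -6 + 3*j
A(s, Z) = -3 + Z
G = -28841/7210 (G = -4 + 2/((-6 + 3*86) - 14672) = -4 + 2/((-6 + 258) - 14672) = -4 + 2/(252 - 14672) = -4 + 2/(-14420) = -4 + 2*(-1/14420) = -4 - 1/7210 = -28841/7210 ≈ -4.0001)
(43758 + 39738)/(G + (-108 + A(10, X(t)))²) = (43758 + 39738)/(-28841/7210 + (-108 + (-3 + 0))²) = 83496/(-28841/7210 + (-108 - 3)²) = 83496/(-28841/7210 + (-111)²) = 83496/(-28841/7210 + 12321) = 83496/(88805569/7210) = 83496*(7210/88805569) = 602006160/88805569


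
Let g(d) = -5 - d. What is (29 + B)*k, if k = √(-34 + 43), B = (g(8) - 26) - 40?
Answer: -150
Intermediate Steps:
B = -79 (B = ((-5 - 1*8) - 26) - 40 = ((-5 - 8) - 26) - 40 = (-13 - 26) - 40 = -39 - 40 = -79)
k = 3 (k = √9 = 3)
(29 + B)*k = (29 - 79)*3 = -50*3 = -150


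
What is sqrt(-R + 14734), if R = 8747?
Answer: sqrt(5987) ≈ 77.376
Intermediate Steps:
sqrt(-R + 14734) = sqrt(-1*8747 + 14734) = sqrt(-8747 + 14734) = sqrt(5987)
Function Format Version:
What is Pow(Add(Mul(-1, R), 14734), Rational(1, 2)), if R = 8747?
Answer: Pow(5987, Rational(1, 2)) ≈ 77.376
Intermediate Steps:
Pow(Add(Mul(-1, R), 14734), Rational(1, 2)) = Pow(Add(Mul(-1, 8747), 14734), Rational(1, 2)) = Pow(Add(-8747, 14734), Rational(1, 2)) = Pow(5987, Rational(1, 2))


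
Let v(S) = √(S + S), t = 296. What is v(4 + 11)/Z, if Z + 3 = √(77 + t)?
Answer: √11190/364 + 3*√30/364 ≈ 0.33575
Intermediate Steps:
v(S) = √2*√S (v(S) = √(2*S) = √2*√S)
Z = -3 + √373 (Z = -3 + √(77 + 296) = -3 + √373 ≈ 16.313)
v(4 + 11)/Z = (√2*√(4 + 11))/(-3 + √373) = (√2*√15)/(-3 + √373) = √30/(-3 + √373)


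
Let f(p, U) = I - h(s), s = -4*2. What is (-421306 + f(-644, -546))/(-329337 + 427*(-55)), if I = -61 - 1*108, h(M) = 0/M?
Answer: 421475/352822 ≈ 1.1946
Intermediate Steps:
s = -8
h(M) = 0
I = -169 (I = -61 - 108 = -169)
f(p, U) = -169 (f(p, U) = -169 - 1*0 = -169 + 0 = -169)
(-421306 + f(-644, -546))/(-329337 + 427*(-55)) = (-421306 - 169)/(-329337 + 427*(-55)) = -421475/(-329337 - 23485) = -421475/(-352822) = -421475*(-1/352822) = 421475/352822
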